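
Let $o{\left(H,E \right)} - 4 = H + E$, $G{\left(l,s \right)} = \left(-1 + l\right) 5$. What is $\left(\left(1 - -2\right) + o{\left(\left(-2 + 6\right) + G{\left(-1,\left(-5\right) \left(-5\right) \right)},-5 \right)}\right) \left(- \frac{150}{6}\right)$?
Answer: $100$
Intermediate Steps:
$G{\left(l,s \right)} = -5 + 5 l$
$o{\left(H,E \right)} = 4 + E + H$ ($o{\left(H,E \right)} = 4 + \left(H + E\right) = 4 + \left(E + H\right) = 4 + E + H$)
$\left(\left(1 - -2\right) + o{\left(\left(-2 + 6\right) + G{\left(-1,\left(-5\right) \left(-5\right) \right)},-5 \right)}\right) \left(- \frac{150}{6}\right) = \left(\left(1 - -2\right) + \left(4 - 5 + \left(\left(-2 + 6\right) + \left(-5 + 5 \left(-1\right)\right)\right)\right)\right) \left(- \frac{150}{6}\right) = \left(\left(1 + 2\right) + \left(4 - 5 + \left(4 - 10\right)\right)\right) \left(\left(-150\right) \frac{1}{6}\right) = \left(3 + \left(4 - 5 + \left(4 - 10\right)\right)\right) \left(-25\right) = \left(3 - 7\right) \left(-25\right) = \left(-4\right) \left(-25\right) = 100$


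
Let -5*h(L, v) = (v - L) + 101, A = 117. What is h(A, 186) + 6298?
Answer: 6264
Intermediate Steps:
h(L, v) = -101/5 - v/5 + L/5 (h(L, v) = -((v - L) + 101)/5 = -(101 + v - L)/5 = -101/5 - v/5 + L/5)
h(A, 186) + 6298 = (-101/5 - 1/5*186 + (1/5)*117) + 6298 = (-101/5 - 186/5 + 117/5) + 6298 = -34 + 6298 = 6264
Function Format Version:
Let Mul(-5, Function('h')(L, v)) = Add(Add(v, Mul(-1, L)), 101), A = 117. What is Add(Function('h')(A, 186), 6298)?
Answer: 6264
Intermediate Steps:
Function('h')(L, v) = Add(Rational(-101, 5), Mul(Rational(-1, 5), v), Mul(Rational(1, 5), L)) (Function('h')(L, v) = Mul(Rational(-1, 5), Add(Add(v, Mul(-1, L)), 101)) = Mul(Rational(-1, 5), Add(101, v, Mul(-1, L))) = Add(Rational(-101, 5), Mul(Rational(-1, 5), v), Mul(Rational(1, 5), L)))
Add(Function('h')(A, 186), 6298) = Add(Add(Rational(-101, 5), Mul(Rational(-1, 5), 186), Mul(Rational(1, 5), 117)), 6298) = Add(Add(Rational(-101, 5), Rational(-186, 5), Rational(117, 5)), 6298) = Add(-34, 6298) = 6264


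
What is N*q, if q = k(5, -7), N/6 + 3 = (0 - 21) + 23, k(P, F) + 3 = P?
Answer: -12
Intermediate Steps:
k(P, F) = -3 + P
N = -6 (N = -18 + 6*((0 - 21) + 23) = -18 + 6*(-21 + 23) = -18 + 6*2 = -18 + 12 = -6)
q = 2 (q = -3 + 5 = 2)
N*q = -6*2 = -12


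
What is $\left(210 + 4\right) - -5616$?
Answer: $5830$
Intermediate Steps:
$\left(210 + 4\right) - -5616 = 214 + 5616 = 5830$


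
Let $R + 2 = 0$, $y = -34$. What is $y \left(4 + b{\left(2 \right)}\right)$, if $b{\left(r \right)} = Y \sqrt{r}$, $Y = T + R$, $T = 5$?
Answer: $-136 - 102 \sqrt{2} \approx -280.25$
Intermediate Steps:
$R = -2$ ($R = -2 + 0 = -2$)
$Y = 3$ ($Y = 5 - 2 = 3$)
$b{\left(r \right)} = 3 \sqrt{r}$
$y \left(4 + b{\left(2 \right)}\right) = - 34 \left(4 + 3 \sqrt{2}\right) = -136 - 102 \sqrt{2}$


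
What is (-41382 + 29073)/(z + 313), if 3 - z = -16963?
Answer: -12309/17279 ≈ -0.71237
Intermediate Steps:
z = 16966 (z = 3 - 1*(-16963) = 3 + 16963 = 16966)
(-41382 + 29073)/(z + 313) = (-41382 + 29073)/(16966 + 313) = -12309/17279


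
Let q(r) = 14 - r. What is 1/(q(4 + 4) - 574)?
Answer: -1/568 ≈ -0.0017606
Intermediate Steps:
1/(q(4 + 4) - 574) = 1/((14 - (4 + 4)) - 574) = 1/((14 - 1*8) - 574) = 1/((14 - 8) - 574) = 1/(6 - 574) = 1/(-568) = -1/568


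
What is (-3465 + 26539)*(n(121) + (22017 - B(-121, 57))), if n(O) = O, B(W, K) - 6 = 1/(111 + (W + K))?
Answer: 24001644022/47 ≈ 5.1067e+8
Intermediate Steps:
B(W, K) = 6 + 1/(111 + K + W) (B(W, K) = 6 + 1/(111 + (W + K)) = 6 + 1/(111 + (K + W)) = 6 + 1/(111 + K + W))
(-3465 + 26539)*(n(121) + (22017 - B(-121, 57))) = (-3465 + 26539)*(121 + (22017 - (667 + 6*57 + 6*(-121))/(111 + 57 - 121))) = 23074*(121 + (22017 - (667 + 342 - 726)/47)) = 23074*(121 + (22017 - 283/47)) = 23074*(121 + 1034516/47) = 23074*(1040203/47) = 24001644022/47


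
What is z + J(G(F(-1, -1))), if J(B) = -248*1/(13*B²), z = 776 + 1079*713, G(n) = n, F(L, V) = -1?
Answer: 10011091/13 ≈ 7.7008e+5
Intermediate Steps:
z = 770103 (z = 776 + 769327 = 770103)
J(B) = -248/(13*B²) (J(B) = -248*1/(13*B²) = -248/(13*B²))
z + J(G(F(-1, -1))) = 770103 - 248/13/(-1)² = 770103 - 248/13*1 = 770103 - 248/13 = 10011091/13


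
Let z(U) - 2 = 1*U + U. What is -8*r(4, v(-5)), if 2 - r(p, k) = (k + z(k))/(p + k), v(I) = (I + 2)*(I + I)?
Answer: 96/17 ≈ 5.6471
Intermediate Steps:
z(U) = 2 + 2*U (z(U) = 2 + (1*U + U) = 2 + (U + U) = 2 + 2*U)
v(I) = 2*I*(2 + I) (v(I) = (2 + I)*(2*I) = 2*I*(2 + I))
r(p, k) = 2 - (2 + 3*k)/(k + p) (r(p, k) = 2 - (k + (2 + 2*k))/(p + k) = 2 - (2 + 3*k)/(k + p))
-8*r(4, v(-5)) = -8*(-2 - 2*(-5)*(2 - 5) + 2*4)/(2*(-5)*(2 - 5) + 4) = -8*(-2 - 2*(-5)*(-3) + 8)/(2*(-5)*(-3) + 4) = -8*(-2 - 1*30 + 8)/(30 + 4) = -8*(-2 - 30 + 8)/34 = -4*(-24)/17 = -8*(-12/17) = 96/17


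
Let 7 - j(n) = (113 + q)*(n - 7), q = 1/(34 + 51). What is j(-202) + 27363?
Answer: 4334104/85 ≈ 50989.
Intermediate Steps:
q = 1/85 ≈ 0.011765
j(n) = 67837/85 - 9606*n/85 (j(n) = 7 - (113 + 1/85)*(n - 7) = 7 - 9606*(-7 + n)/85 = 7 - (-67242/85 + 9606*n/85) = 7 + (67242/85 - 9606*n/85) = 67837/85 - 9606*n/85)
j(-202) + 27363 = (67837/85 - 9606/85*(-202)) + 27363 = (67837/85 + 1940412/85) + 27363 = 2008249/85 + 27363 = 4334104/85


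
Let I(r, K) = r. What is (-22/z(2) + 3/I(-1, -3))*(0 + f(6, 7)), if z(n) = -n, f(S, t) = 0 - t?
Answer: -56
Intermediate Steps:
f(S, t) = -t
(-22/z(2) + 3/I(-1, -3))*(0 + f(6, 7)) = (-22/((-1*2)) + 3/(-1))*(0 - 1*7) = (-22/(-2) + 3*(-1))*(0 - 7) = (-22*(-1/2) - 3)*(-7) = (11 - 3)*(-7) = 8*(-7) = -56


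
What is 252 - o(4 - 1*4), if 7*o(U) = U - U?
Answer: 252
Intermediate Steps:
o(U) = 0 (o(U) = (U - U)/7 = (⅐)*0 = 0)
252 - o(4 - 1*4) = 252 - 1*0 = 252 + 0 = 252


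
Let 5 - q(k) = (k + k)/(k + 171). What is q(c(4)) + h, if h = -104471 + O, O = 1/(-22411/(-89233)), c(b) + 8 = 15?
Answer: -208357904954/1994579 ≈ -1.0446e+5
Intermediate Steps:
c(b) = 7 (c(b) = -8 + 15 = 7)
q(k) = 5 - 2*k/(171 + k) (q(k) = 5 - (k + k)/(k + 171) = 5 - 2*k/(171 + k))
O = 89233/22411 (O = 1/(-22411*(-1/89233)) = 1/(22411/89233) = 89233/22411 ≈ 3.9817)
h = -2341210348/22411 (h = -104471 + 89233/22411 = -2341210348/22411 ≈ -1.0447e+5)
q(c(4)) + h = 3*(285 + 7)/(171 + 7) - 2341210348/22411 = 3*292/178 - 2341210348/22411 = 3*(1/178)*292 - 2341210348/22411 = 438/89 - 2341210348/22411 = -208357904954/1994579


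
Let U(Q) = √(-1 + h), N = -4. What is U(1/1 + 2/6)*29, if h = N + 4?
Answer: 29*I ≈ 29.0*I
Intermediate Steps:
h = 0 (h = -4 + 4 = 0)
U(Q) = I (U(Q) = √(-1 + 0) = √(-1) = I)
U(1/1 + 2/6)*29 = I*29 = 29*I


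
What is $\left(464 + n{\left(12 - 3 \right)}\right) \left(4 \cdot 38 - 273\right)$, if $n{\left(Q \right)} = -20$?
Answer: $-53724$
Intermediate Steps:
$\left(464 + n{\left(12 - 3 \right)}\right) \left(4 \cdot 38 - 273\right) = \left(464 - 20\right) \left(4 \cdot 38 - 273\right) = 444 \left(152 - 273\right) = 444 \left(-121\right) = -53724$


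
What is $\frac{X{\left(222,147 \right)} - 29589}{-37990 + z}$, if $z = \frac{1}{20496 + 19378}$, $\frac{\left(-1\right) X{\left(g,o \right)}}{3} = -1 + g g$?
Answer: $\frac{2358387604}{504937753} \approx 4.6706$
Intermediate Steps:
$X{\left(g,o \right)} = 3 - 3 g^{2}$ ($X{\left(g,o \right)} = - 3 \left(-1 + g g\right) = - 3 \left(-1 + g^{2}\right) = 3 - 3 g^{2}$)
$z = \frac{1}{39874} \approx 2.5079 \cdot 10^{-5}$
$\frac{X{\left(222,147 \right)} - 29589}{-37990 + z} = \frac{\left(3 - 3 \cdot 222^{2}\right) - 29589}{-37990 + \frac{1}{39874}} = \frac{\left(3 - 147852\right) - 29589}{- \frac{1514813259}{39874}} = \left(\left(3 - 147852\right) - 29589\right) \left(- \frac{39874}{1514813259}\right) = \left(-147849 - 29589\right) \left(- \frac{39874}{1514813259}\right) = \left(-177438\right) \left(- \frac{39874}{1514813259}\right) = \frac{2358387604}{504937753}$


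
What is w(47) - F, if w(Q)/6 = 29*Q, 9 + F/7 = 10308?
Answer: -63915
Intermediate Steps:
F = 72093 (F = -63 + 7*10308 = -63 + 72156 = 72093)
w(Q) = 174*Q (w(Q) = 6*(29*Q) = 174*Q)
w(47) - F = 174*47 - 1*72093 = 8178 - 72093 = -63915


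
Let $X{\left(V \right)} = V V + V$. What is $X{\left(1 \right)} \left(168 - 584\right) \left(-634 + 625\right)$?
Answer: $7488$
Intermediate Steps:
$X{\left(V \right)} = V + V^{2}$ ($X{\left(V \right)} = V^{2} + V = V + V^{2}$)
$X{\left(1 \right)} \left(168 - 584\right) \left(-634 + 625\right) = 1 \left(1 + 1\right) \left(168 - 584\right) \left(-634 + 625\right) = 1 \cdot 2 \left(\left(-416\right) \left(-9\right)\right) = 2 \cdot 3744 = 7488$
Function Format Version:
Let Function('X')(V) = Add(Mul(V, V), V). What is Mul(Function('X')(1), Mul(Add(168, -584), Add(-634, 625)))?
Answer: 7488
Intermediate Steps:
Function('X')(V) = Add(V, Pow(V, 2)) (Function('X')(V) = Add(Pow(V, 2), V) = Add(V, Pow(V, 2)))
Mul(Function('X')(1), Mul(Add(168, -584), Add(-634, 625))) = Mul(Mul(1, Add(1, 1)), Mul(Add(168, -584), Add(-634, 625))) = Mul(Mul(1, 2), Mul(-416, -9)) = Mul(2, 3744) = 7488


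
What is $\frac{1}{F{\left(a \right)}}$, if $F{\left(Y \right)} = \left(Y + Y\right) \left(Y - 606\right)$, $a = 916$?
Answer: $\frac{1}{567920} \approx 1.7608 \cdot 10^{-6}$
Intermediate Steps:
$F{\left(Y \right)} = 2 Y \left(-606 + Y\right)$
$\frac{1}{F{\left(a \right)}} = \frac{1}{2 \cdot 916 \left(-606 + 916\right)} = \frac{1}{2 \cdot 916 \cdot 310} = \frac{1}{567920}$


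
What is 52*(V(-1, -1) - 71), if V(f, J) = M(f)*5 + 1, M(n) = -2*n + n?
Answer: -3380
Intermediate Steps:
M(n) = -n
V(f, J) = 1 - 5*f (V(f, J) = -f*5 + 1 = -5*f + 1 = 1 - 5*f)
52*(V(-1, -1) - 71) = 52*((1 - 5*(-1)) - 71) = 52*((1 + 5) - 71) = 52*(6 - 71) = 52*(-65) = -3380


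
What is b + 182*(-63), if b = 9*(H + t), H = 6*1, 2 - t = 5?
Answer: -11439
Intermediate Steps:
t = -3 (t = 2 - 1*5 = 2 - 5 = -3)
H = 6
b = 27 (b = 9*(6 - 3) = 9*3 = 27)
b + 182*(-63) = 27 + 182*(-63) = 27 - 11466 = -11439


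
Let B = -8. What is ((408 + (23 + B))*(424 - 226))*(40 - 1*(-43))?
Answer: 6951582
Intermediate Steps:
((408 + (23 + B))*(424 - 226))*(40 - 1*(-43)) = ((408 + (23 - 8))*(424 - 226))*(40 - 1*(-43)) = ((408 + 15)*198)*(40 + 43) = (423*198)*83 = 83754*83 = 6951582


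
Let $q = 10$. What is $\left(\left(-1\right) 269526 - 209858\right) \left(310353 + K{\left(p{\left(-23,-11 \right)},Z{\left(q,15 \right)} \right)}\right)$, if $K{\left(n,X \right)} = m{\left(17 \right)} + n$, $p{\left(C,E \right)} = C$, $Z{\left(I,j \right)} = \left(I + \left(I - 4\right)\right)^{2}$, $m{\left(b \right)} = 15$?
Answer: $-148774427480$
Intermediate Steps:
$Z{\left(I,j \right)} = \left(-4 + 2 I\right)^{2}$ ($Z{\left(I,j \right)} = \left(I + \left(-4 + I\right)\right)^{2} = \left(-4 + 2 I\right)^{2}$)
$K{\left(n,X \right)} = 15 + n$
$\left(\left(-1\right) 269526 - 209858\right) \left(310353 + K{\left(p{\left(-23,-11 \right)},Z{\left(q,15 \right)} \right)}\right) = \left(\left(-1\right) 269526 - 209858\right) \left(310353 + \left(15 - 23\right)\right) = \left(-269526 - 209858\right) \left(310353 - 8\right) = \left(-479384\right) 310345 = -148774427480$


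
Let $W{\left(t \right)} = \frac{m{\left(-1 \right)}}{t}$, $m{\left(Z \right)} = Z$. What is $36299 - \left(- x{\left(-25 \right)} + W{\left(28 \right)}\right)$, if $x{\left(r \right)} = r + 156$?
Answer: $\frac{1020041}{28} \approx 36430.0$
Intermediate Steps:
$x{\left(r \right)} = 156 + r$
$W{\left(t \right)} = - \frac{1}{t}$
$36299 - \left(- x{\left(-25 \right)} + W{\left(28 \right)}\right) = 36299 + \left(\left(156 - 25\right) - - \frac{1}{28}\right) = 36299 + \left(131 - \left(-1\right) \frac{1}{28}\right) = 36299 + \left(131 - - \frac{1}{28}\right) = 36299 + \left(131 + \frac{1}{28}\right) = 36299 + \frac{3669}{28} = \frac{1020041}{28}$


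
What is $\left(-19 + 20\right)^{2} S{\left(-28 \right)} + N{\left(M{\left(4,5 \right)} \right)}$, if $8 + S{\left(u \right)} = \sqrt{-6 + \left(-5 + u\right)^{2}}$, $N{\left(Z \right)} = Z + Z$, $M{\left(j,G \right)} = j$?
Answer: $19 \sqrt{3} \approx 32.909$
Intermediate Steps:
$N{\left(Z \right)} = 2 Z$
$S{\left(u \right)} = -8 + \sqrt{-6 + \left(-5 + u\right)^{2}}$
$\left(-19 + 20\right)^{2} S{\left(-28 \right)} + N{\left(M{\left(4,5 \right)} \right)} = \left(-19 + 20\right)^{2} \left(-8 + \sqrt{-6 + \left(-5 - 28\right)^{2}}\right) + 2 \cdot 4 = 1^{2} \left(-8 + \sqrt{-6 + \left(-33\right)^{2}}\right) + 8 = 1 \left(-8 + \sqrt{-6 + 1089}\right) + 8 = 1 \left(-8 + \sqrt{1083}\right) + 8 = 1 \left(-8 + 19 \sqrt{3}\right) + 8 = \left(-8 + 19 \sqrt{3}\right) + 8 = 19 \sqrt{3}$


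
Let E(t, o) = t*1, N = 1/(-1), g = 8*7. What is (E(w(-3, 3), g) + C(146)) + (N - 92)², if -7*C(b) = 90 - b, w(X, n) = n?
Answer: 8660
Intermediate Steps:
g = 56
N = -1
C(b) = -90/7 + b/7 (C(b) = -(90 - b)/7 = -90/7 + b/7)
E(t, o) = t
(E(w(-3, 3), g) + C(146)) + (N - 92)² = (3 + (-90/7 + (⅐)*146)) + (-1 - 92)² = (3 + (-90/7 + 146/7)) + (-93)² = (3 + 8) + 8649 = 11 + 8649 = 8660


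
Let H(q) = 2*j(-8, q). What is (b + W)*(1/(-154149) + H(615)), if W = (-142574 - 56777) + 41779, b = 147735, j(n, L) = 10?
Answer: -10109088141/51383 ≈ -1.9674e+5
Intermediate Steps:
H(q) = 20 (H(q) = 2*10 = 20)
W = -157572 (W = -199351 + 41779 = -157572)
(b + W)*(1/(-154149) + H(615)) = (147735 - 157572)*(1/(-154149) + 20) = -9837*(-1/154149 + 20) = -9837*3082979/154149 = -10109088141/51383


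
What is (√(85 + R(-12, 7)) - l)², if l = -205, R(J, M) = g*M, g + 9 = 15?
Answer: (205 + √127)² ≈ 46772.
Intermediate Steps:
g = 6 (g = -9 + 15 = 6)
R(J, M) = 6*M
(√(85 + R(-12, 7)) - l)² = (√(85 + 6*7) - 1*(-205))² = (√(85 + 42) + 205)² = (√127 + 205)² = (205 + √127)²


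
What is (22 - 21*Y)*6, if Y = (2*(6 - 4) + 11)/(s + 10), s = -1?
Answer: -78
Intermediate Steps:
Y = 5/3 (Y = (2*(6 - 4) + 11)/(-1 + 10) = (2*2 + 11)/9 = (4 + 11)*(1/9) = 15*(1/9) = 5/3 ≈ 1.6667)
(22 - 21*Y)*6 = (22 - 21*5/3)*6 = (22 - 35)*6 = -13*6 = -78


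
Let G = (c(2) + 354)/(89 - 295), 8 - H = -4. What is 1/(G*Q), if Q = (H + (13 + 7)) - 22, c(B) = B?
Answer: -103/1780 ≈ -0.057865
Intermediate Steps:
H = 12 (H = 8 - 1*(-4) = 8 + 4 = 12)
G = -178/103 (G = (2 + 354)/(89 - 295) = 356/(-206) = 356*(-1/206) = -178/103 ≈ -1.7282)
Q = 10 (Q = (12 + (13 + 7)) - 22 = (12 + 20) - 22 = 32 - 22 = 10)
1/(G*Q) = 1/(-178/103*10) = 1/(-1780/103) = -103/1780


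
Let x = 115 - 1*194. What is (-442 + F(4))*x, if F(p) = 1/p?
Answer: 139593/4 ≈ 34898.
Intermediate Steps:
x = -79 (x = 115 - 194 = -79)
(-442 + F(4))*x = (-442 + 1/4)*(-79) = (-442 + ¼)*(-79) = -1767/4*(-79) = 139593/4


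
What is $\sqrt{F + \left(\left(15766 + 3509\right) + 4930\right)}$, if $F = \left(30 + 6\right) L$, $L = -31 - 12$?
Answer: $\sqrt{22657} \approx 150.52$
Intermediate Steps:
$L = -43$ ($L = -31 - 12 = -43$)
$F = -1548$ ($F = \left(30 + 6\right) \left(-43\right) = 36 \left(-43\right) = -1548$)
$\sqrt{F + \left(\left(15766 + 3509\right) + 4930\right)} = \sqrt{-1548 + \left(\left(15766 + 3509\right) + 4930\right)} = \sqrt{-1548 + \left(19275 + 4930\right)} = \sqrt{-1548 + 24205} = \sqrt{22657}$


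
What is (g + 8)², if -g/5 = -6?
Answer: 1444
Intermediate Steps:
g = 30 (g = -5*(-6) = 30)
(g + 8)² = (30 + 8)² = 38² = 1444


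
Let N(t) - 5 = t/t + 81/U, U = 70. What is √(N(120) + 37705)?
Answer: √184789570/70 ≈ 194.20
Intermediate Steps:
N(t) = 501/70 (N(t) = 5 + (t/t + 81/70) = 5 + (1 + 81*(1/70)) = 5 + (1 + 81/70) = 5 + 151/70 = 501/70)
√(N(120) + 37705) = √(501/70 + 37705) = √(2639851/70) = √184789570/70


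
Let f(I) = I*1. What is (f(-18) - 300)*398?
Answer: -126564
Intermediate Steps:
f(I) = I
(f(-18) - 300)*398 = (-18 - 300)*398 = -318*398 = -126564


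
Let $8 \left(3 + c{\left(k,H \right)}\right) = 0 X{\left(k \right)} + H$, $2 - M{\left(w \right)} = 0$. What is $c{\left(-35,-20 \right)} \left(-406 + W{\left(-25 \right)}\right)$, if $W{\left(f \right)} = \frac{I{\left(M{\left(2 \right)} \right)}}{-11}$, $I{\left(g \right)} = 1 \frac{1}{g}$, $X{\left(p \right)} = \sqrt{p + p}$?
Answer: $\frac{8933}{4} \approx 2233.3$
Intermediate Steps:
$M{\left(w \right)} = 2$ ($M{\left(w \right)} = 2 - 0 = 2 + 0 = 2$)
$X{\left(p \right)} = \sqrt{2} \sqrt{p}$ ($X{\left(p \right)} = \sqrt{2 p} = \sqrt{2} \sqrt{p}$)
$I{\left(g \right)} = \frac{1}{g}$
$c{\left(k,H \right)} = -3 + \frac{H}{8}$ ($c{\left(k,H \right)} = -3 + \frac{0 \sqrt{2} \sqrt{k} + H}{8} = -3 + \frac{0 + H}{8} = -3 + \frac{H}{8}$)
$W{\left(f \right)} = - \frac{1}{22}$ ($W{\left(f \right)} = \frac{1}{2 \left(-11\right)} = \frac{1}{2} \left(- \frac{1}{11}\right) = - \frac{1}{22}$)
$c{\left(-35,-20 \right)} \left(-406 + W{\left(-25 \right)}\right) = \left(-3 + \frac{1}{8} \left(-20\right)\right) \left(-406 - \frac{1}{22}\right) = \left(-3 - \frac{5}{2}\right) \left(- \frac{8933}{22}\right) = \left(- \frac{11}{2}\right) \left(- \frac{8933}{22}\right) = \frac{8933}{4}$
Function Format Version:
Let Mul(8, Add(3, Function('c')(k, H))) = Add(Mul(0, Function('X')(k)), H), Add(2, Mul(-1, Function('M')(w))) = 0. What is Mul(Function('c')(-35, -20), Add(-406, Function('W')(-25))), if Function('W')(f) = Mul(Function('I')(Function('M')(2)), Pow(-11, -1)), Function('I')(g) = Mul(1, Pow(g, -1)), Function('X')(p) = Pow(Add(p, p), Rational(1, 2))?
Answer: Rational(8933, 4) ≈ 2233.3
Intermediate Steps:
Function('M')(w) = 2 (Function('M')(w) = Add(2, Mul(-1, 0)) = Add(2, 0) = 2)
Function('X')(p) = Mul(Pow(2, Rational(1, 2)), Pow(p, Rational(1, 2))) (Function('X')(p) = Pow(Mul(2, p), Rational(1, 2)) = Mul(Pow(2, Rational(1, 2)), Pow(p, Rational(1, 2))))
Function('I')(g) = Pow(g, -1)
Function('c')(k, H) = Add(-3, Mul(Rational(1, 8), H)) (Function('c')(k, H) = Add(-3, Mul(Rational(1, 8), Add(Mul(0, Mul(Pow(2, Rational(1, 2)), Pow(k, Rational(1, 2)))), H))) = Add(-3, Mul(Rational(1, 8), Add(0, H))) = Add(-3, Mul(Rational(1, 8), H)))
Function('W')(f) = Rational(-1, 22) (Function('W')(f) = Mul(Pow(2, -1), Pow(-11, -1)) = Mul(Rational(1, 2), Rational(-1, 11)) = Rational(-1, 22))
Mul(Function('c')(-35, -20), Add(-406, Function('W')(-25))) = Mul(Add(-3, Mul(Rational(1, 8), -20)), Add(-406, Rational(-1, 22))) = Mul(Add(-3, Rational(-5, 2)), Rational(-8933, 22)) = Mul(Rational(-11, 2), Rational(-8933, 22)) = Rational(8933, 4)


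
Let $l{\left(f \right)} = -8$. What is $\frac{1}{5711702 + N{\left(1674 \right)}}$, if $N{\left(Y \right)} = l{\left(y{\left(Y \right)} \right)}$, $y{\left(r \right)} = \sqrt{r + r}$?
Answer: $\frac{1}{5711694} \approx 1.7508 \cdot 10^{-7}$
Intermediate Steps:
$y{\left(r \right)} = \sqrt{2} \sqrt{r}$ ($y{\left(r \right)} = \sqrt{2 r} = \sqrt{2} \sqrt{r}$)
$N{\left(Y \right)} = -8$
$\frac{1}{5711702 + N{\left(1674 \right)}} = \frac{1}{5711702 - 8} = \frac{1}{5711694}$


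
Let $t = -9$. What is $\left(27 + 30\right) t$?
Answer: $-513$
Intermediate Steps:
$\left(27 + 30\right) t = \left(27 + 30\right) \left(-9\right) = 57 \left(-9\right) = -513$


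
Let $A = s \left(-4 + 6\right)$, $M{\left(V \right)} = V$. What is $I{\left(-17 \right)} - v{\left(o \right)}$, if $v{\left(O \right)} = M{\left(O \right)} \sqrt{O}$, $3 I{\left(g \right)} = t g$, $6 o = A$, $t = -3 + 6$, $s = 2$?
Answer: $-17 - \frac{2 \sqrt{6}}{9} \approx -17.544$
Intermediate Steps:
$t = 3$
$A = 4$ ($A = 2 \left(-4 + 6\right) = 2 \cdot 2 = 4$)
$o = \frac{2}{3}$ ($o = \frac{1}{6} \cdot 4 = \frac{2}{3} \approx 0.66667$)
$I{\left(g \right)} = g$ ($I{\left(g \right)} = \frac{3 g}{3} = g$)
$v{\left(O \right)} = O^{\frac{3}{2}}$ ($v{\left(O \right)} = O \sqrt{O} = O^{\frac{3}{2}}$)
$I{\left(-17 \right)} - v{\left(o \right)} = -17 - \left(\frac{2}{3}\right)^{\frac{3}{2}} = -17 - \frac{2 \sqrt{6}}{9}$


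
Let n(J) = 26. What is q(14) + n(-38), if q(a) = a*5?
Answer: 96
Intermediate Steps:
q(a) = 5*a
q(14) + n(-38) = 5*14 + 26 = 70 + 26 = 96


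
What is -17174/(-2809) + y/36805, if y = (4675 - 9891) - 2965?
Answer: 609108641/103385245 ≈ 5.8916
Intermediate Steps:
y = -8181 (y = -5216 - 2965 = -8181)
-17174/(-2809) + y/36805 = -17174/(-2809) - 8181/36805 = -17174*(-1/2809) - 8181*1/36805 = 17174/2809 - 8181/36805 = 609108641/103385245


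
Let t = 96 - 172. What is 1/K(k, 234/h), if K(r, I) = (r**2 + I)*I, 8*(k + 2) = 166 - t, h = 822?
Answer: 300304/68249103 ≈ 0.0044001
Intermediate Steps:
t = -76
k = 113/4 (k = -2 + (166 - 1*(-76))/8 = -2 + (166 + 76)/8 = -2 + (1/8)*242 = -2 + 121/4 = 113/4 ≈ 28.250)
K(r, I) = I*(I + r**2) (K(r, I) = (I + r**2)*I = I*(I + r**2))
1/K(k, 234/h) = 1/((234/822)*(234/822 + (113/4)**2)) = 1/((234*(1/822))*(234*(1/822) + 12769/16)) = 1/(39*(39/137 + 12769/16)/137) = 1/((39/137)*(1749977/2192)) = 1/(68249103/300304) = 300304/68249103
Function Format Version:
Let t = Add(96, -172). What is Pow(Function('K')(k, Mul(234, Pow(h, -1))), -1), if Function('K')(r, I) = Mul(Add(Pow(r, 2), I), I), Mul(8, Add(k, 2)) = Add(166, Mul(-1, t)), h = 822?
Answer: Rational(300304, 68249103) ≈ 0.0044001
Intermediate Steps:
t = -76
k = Rational(113, 4) (k = Add(-2, Mul(Rational(1, 8), Add(166, Mul(-1, -76)))) = Add(-2, Mul(Rational(1, 8), Add(166, 76))) = Add(-2, Mul(Rational(1, 8), 242)) = Add(-2, Rational(121, 4)) = Rational(113, 4) ≈ 28.250)
Function('K')(r, I) = Mul(I, Add(I, Pow(r, 2))) (Function('K')(r, I) = Mul(Add(I, Pow(r, 2)), I) = Mul(I, Add(I, Pow(r, 2))))
Pow(Function('K')(k, Mul(234, Pow(h, -1))), -1) = Pow(Mul(Mul(234, Pow(822, -1)), Add(Mul(234, Pow(822, -1)), Pow(Rational(113, 4), 2))), -1) = Pow(Mul(Mul(234, Rational(1, 822)), Add(Mul(234, Rational(1, 822)), Rational(12769, 16))), -1) = Pow(Mul(Rational(39, 137), Add(Rational(39, 137), Rational(12769, 16))), -1) = Pow(Mul(Rational(39, 137), Rational(1749977, 2192)), -1) = Pow(Rational(68249103, 300304), -1) = Rational(300304, 68249103)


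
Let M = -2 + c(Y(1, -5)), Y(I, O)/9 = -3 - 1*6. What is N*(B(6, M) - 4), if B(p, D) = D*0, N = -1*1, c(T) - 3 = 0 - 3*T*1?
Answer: 4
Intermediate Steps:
Y(I, O) = -81 (Y(I, O) = 9*(-3 - 1*6) = 9*(-3 - 6) = 9*(-9) = -81)
c(T) = 3 - 3*T (c(T) = 3 + (0 - 3*T*1) = 3 + (0 - 3*T) = 3 - 3*T)
N = -1
M = 244 (M = -2 + (3 - 3*(-81)) = -2 + (3 + 243) = -2 + 246 = 244)
B(p, D) = 0
N*(B(6, M) - 4) = -(0 - 4) = -1*(-4) = 4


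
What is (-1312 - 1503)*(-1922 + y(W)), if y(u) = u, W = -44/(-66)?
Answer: 16225660/3 ≈ 5.4086e+6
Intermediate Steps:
W = ⅔ (W = -44*(-1/66) = ⅔ ≈ 0.66667)
(-1312 - 1503)*(-1922 + y(W)) = (-1312 - 1503)*(-1922 + ⅔) = -2815*(-5764/3) = 16225660/3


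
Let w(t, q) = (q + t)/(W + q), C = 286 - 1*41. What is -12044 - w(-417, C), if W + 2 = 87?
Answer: -1987174/165 ≈ -12043.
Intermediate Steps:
W = 85 (W = -2 + 87 = 85)
C = 245 (C = 286 - 41 = 245)
w(t, q) = (q + t)/(85 + q)
-12044 - w(-417, C) = -12044 - (245 - 417)/(85 + 245) = -12044 - (-172)/330 = -12044 - 1*(-86/165) = -12044 + 86/165 = -1987174/165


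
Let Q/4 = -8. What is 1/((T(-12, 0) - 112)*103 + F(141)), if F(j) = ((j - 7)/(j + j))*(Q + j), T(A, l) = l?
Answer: -141/1619273 ≈ -8.7076e-5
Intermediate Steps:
Q = -32 (Q = 4*(-8) = -32)
F(j) = (-32 + j)*(-7 + j)/(2*j) (F(j) = ((j - 7)/(j + j))*(-32 + j) = ((-7 + j)/((2*j)))*(-32 + j) = ((-7 + j)*(1/(2*j)))*(-32 + j) = ((-7 + j)/(2*j))*(-32 + j) = (-32 + j)*(-7 + j)/(2*j))
1/((T(-12, 0) - 112)*103 + F(141)) = 1/((0 - 112)*103 + (1/2)*(224 - 1*141*(39 - 1*141))/141) = 1/(-112*103 + (1/2)*(1/141)*(224 - 1*141*(39 - 141))) = 1/(-11536 + (1/2)*(1/141)*(224 - 1*141*(-102))) = 1/(-11536 + (1/2)*(1/141)*(224 + 14382)) = 1/(-11536 + (1/2)*(1/141)*14606) = 1/(-11536 + 7303/141) = 1/(-1619273/141) = -141/1619273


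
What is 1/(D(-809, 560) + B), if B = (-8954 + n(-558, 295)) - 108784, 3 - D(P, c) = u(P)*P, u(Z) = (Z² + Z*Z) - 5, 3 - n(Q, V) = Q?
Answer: 1/1058829039 ≈ 9.4444e-10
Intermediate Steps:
n(Q, V) = 3 - Q
u(Z) = -5 + 2*Z² (u(Z) = (Z² + Z²) - 5 = 2*Z² - 5 = -5 + 2*Z²)
D(P, c) = 3 - P*(-5 + 2*P²) (D(P, c) = 3 - (-5 + 2*P²)*P = 3 - P*(-5 + 2*P²))
B = -117177 (B = (-8954 + (3 - 1*(-558))) - 108784 = (-8954 + (3 + 558)) - 108784 = (-8954 + 561) - 108784 = -8393 - 108784 = -117177)
1/(D(-809, 560) + B) = 1/((3 - 1*(-809)*(-5 + 2*(-809)²)) - 117177) = 1/((3 - 1*(-809)*(-5 + 2*654481)) - 117177) = 1/((3 - 1*(-809)*(-5 + 1308962)) - 117177) = 1/((3 - 1*(-809)*1308957) - 117177) = 1/((3 + 1058946213) - 117177) = 1/(1058946216 - 117177) = 1/1058829039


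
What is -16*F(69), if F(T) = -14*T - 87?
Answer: 16848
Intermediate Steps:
F(T) = -87 - 14*T
-16*F(69) = -16*(-87 - 14*69) = -16*(-87 - 966) = -16*(-1053) = 16848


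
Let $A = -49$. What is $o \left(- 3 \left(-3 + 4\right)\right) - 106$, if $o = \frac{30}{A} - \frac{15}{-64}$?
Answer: $- \frac{328861}{3136} \approx -104.87$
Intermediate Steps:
$o = - \frac{1185}{3136}$ ($o = \frac{30}{-49} - \frac{15}{-64} = 30 \left(- \frac{1}{49}\right) - - \frac{15}{64} = - \frac{30}{49} + \frac{15}{64} = - \frac{1185}{3136} \approx -0.37787$)
$o \left(- 3 \left(-3 + 4\right)\right) - 106 = - \frac{1185 \left(- 3 \left(-3 + 4\right)\right)}{3136} - 106 = - \frac{1185 \left(\left(-3\right) 1\right)}{3136} - 106 = \left(- \frac{1185}{3136}\right) \left(-3\right) - 106 = \frac{3555}{3136} - 106 = - \frac{328861}{3136}$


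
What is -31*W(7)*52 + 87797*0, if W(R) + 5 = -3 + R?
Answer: 1612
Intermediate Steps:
W(R) = -8 + R (W(R) = -5 + (-3 + R) = -8 + R)
-31*W(7)*52 + 87797*0 = -31*(-8 + 7)*52 + 87797*0 = -31*(-1)*52 + 0 = 31*52 + 0 = 1612 + 0 = 1612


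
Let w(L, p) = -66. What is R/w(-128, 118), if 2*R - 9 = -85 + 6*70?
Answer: -86/33 ≈ -2.6061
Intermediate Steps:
R = 172 (R = 9/2 + (-85 + 6*70)/2 = 9/2 + (-85 + 420)/2 = 9/2 + (1/2)*335 = 9/2 + 335/2 = 172)
R/w(-128, 118) = 172/(-66) = 172*(-1/66) = -86/33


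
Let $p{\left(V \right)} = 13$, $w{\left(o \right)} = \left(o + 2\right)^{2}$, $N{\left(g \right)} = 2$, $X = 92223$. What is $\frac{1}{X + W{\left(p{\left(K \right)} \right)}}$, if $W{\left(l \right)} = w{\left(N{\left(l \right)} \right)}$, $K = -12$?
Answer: $\frac{1}{92239} \approx 1.0841 \cdot 10^{-5}$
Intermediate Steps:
$w{\left(o \right)} = \left(2 + o\right)^{2}$
$W{\left(l \right)} = 16$ ($W{\left(l \right)} = \left(2 + 2\right)^{2} = 4^{2} = 16$)
$\frac{1}{X + W{\left(p{\left(K \right)} \right)}} = \frac{1}{92223 + 16} = \frac{1}{92239}$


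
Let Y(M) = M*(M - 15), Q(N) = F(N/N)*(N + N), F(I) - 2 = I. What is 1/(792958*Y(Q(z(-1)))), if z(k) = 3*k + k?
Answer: 1/742208688 ≈ 1.3473e-9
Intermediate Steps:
F(I) = 2 + I
z(k) = 4*k
Q(N) = 6*N (Q(N) = (2 + N/N)*(N + N) = (2 + 1)*(2*N) = 3*(2*N) = 6*N)
Y(M) = M*(-15 + M)
1/(792958*Y(Q(z(-1)))) = 1/(792958*(((6*(4*(-1)))*(-15 + 6*(4*(-1)))))) = 1/(792958*(((6*(-4))*(-15 + 6*(-4))))) = 1/(792958*((-24*(-15 - 24)))) = 1/(792958*((-24*(-39)))) = (1/792958)/936 = (1/792958)*(1/936) = 1/742208688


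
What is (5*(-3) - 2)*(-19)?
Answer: 323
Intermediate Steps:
(5*(-3) - 2)*(-19) = (-15 - 2)*(-19) = -17*(-19) = 323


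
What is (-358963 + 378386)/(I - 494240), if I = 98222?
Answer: -19423/396018 ≈ -0.049046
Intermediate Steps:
(-358963 + 378386)/(I - 494240) = (-358963 + 378386)/(98222 - 494240) = 19423/(-396018) = 19423*(-1/396018) = -19423/396018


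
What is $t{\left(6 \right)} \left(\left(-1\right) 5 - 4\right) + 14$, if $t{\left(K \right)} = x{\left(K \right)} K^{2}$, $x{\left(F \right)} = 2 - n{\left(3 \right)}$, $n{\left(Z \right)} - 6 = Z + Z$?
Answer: $3254$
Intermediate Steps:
$n{\left(Z \right)} = 6 + 2 Z$ ($n{\left(Z \right)} = 6 + \left(Z + Z\right) = 6 + 2 Z$)
$x{\left(F \right)} = -10$ ($x{\left(F \right)} = 2 - \left(6 + 2 \cdot 3\right) = 2 - \left(6 + 6\right) = 2 - 12 = -10$)
$t{\left(K \right)} = - 10 K^{2}$
$t{\left(6 \right)} \left(\left(-1\right) 5 - 4\right) + 14 = - 10 \cdot 6^{2} \left(\left(-1\right) 5 - 4\right) + 14 = \left(-10\right) 36 \left(-5 - 4\right) + 14 = \left(-360\right) \left(-9\right) + 14 = 3240 + 14 = 3254$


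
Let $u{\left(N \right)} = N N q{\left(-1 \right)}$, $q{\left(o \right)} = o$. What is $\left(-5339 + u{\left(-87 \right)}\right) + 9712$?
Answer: $-3196$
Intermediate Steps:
$u{\left(N \right)} = - N^{2}$ ($u{\left(N \right)} = N N \left(-1\right) = N^{2} \left(-1\right) = - N^{2}$)
$\left(-5339 + u{\left(-87 \right)}\right) + 9712 = \left(-5339 - \left(-87\right)^{2}\right) + 9712 = \left(-5339 - 7569\right) + 9712 = -12908 + 9712 = -3196$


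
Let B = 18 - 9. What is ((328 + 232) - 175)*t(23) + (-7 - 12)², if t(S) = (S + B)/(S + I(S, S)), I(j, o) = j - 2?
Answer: 641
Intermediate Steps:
I(j, o) = -2 + j
B = 9
t(S) = (9 + S)/(-2 + 2*S) (t(S) = (S + 9)/(S + (-2 + S)) = (9 + S)/(-2 + 2*S))
((328 + 232) - 175)*t(23) + (-7 - 12)² = ((328 + 232) - 175)*((9 + 23)/(2*(-1 + 23))) + (-7 - 12)² = (560 - 175)*((½)*32/22) + (-19)² = 385*((½)*(1/22)*32) + 361 = 385*(8/11) + 361 = 280 + 361 = 641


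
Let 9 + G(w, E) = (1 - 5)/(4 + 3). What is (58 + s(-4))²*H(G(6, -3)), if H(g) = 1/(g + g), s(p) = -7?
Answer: -18207/134 ≈ -135.87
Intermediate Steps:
G(w, E) = -67/7 (G(w, E) = -9 + (1 - 5)/(4 + 3) = -9 - 4/7 = -67/7)
H(g) = 1/(2*g)
(58 + s(-4))²*H(G(6, -3)) = (58 - 7)²*(1/(2*(-67/7))) = 51²*((½)*(-7/67)) = 2601*(-7/134) = -18207/134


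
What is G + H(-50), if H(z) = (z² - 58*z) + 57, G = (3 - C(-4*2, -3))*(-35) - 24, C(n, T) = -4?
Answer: 5188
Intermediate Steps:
G = -269 (G = (3 - 1*(-4))*(-35) - 24 = (3 + 4)*(-35) - 24 = 7*(-35) - 24 = -245 - 24 = -269)
H(z) = 57 + z² - 58*z
G + H(-50) = -269 + (57 + (-50)² - 58*(-50)) = -269 + (57 + 2500 + 2900) = -269 + 5457 = 5188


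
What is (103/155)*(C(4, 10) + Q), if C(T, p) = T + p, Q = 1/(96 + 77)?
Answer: 249569/26815 ≈ 9.3071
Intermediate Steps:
Q = 1/173 ≈ 0.0057803
(103/155)*(C(4, 10) + Q) = (103/155)*((4 + 10) + 1/173) = (103*(1/155))*(14 + 1/173) = (103/155)*(2423/173) = 249569/26815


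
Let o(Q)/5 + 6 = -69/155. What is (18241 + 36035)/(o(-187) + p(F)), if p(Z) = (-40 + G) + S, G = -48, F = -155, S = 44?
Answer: -1682556/2363 ≈ -712.04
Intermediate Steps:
o(Q) = -999/31 (o(Q) = -30 + 5*(-69/155) = -30 - 69/31 = -999/31)
p(Z) = -44 (p(Z) = (-40 - 48) + 44 = -88 + 44 = -44)
(18241 + 36035)/(o(-187) + p(F)) = (18241 + 36035)/(-999/31 - 44) = 54276/(-2363/31) = 54276*(-31/2363) = -1682556/2363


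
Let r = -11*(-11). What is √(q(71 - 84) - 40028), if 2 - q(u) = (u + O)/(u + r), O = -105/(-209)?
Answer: I*√141618022755/1881 ≈ 200.06*I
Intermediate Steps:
O = 105/209 (O = -105*(-1/209) = 105/209 ≈ 0.50239)
r = 121
q(u) = 2 - (105/209 + u)/(121 + u) (q(u) = 2 - (u + 105/209)/(u + 121) = 2 - (105/209 + u)/(121 + u))
√(q(71 - 84) - 40028) = √((50473/209 + (71 - 84))/(121 + (71 - 84)) - 40028) = √((50473/209 - 13)/(121 - 13) - 40028) = √((47756/209)/108 - 40028) = √((1/108)*(47756/209) - 40028) = √(11939/5643 - 40028) = √(-225866065/5643) = I*√141618022755/1881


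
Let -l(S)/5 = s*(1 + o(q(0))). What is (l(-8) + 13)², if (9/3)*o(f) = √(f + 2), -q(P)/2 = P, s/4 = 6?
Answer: 14649 + 8560*√2 ≈ 26755.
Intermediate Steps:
s = 24 (s = 4*6 = 24)
q(P) = -2*P
o(f) = √(2 + f)/3 (o(f) = √(f + 2)/3 = √(2 + f)/3)
l(S) = -120 - 40*√2 (l(S) = -120*(1 + √(2 - 2*0)/3) = -120*(1 + √(2 + 0)/3) = -120*(1 + √2/3) = -5*(24 + 8*√2) = -120 - 40*√2)
(l(-8) + 13)² = ((-120 - 40*√2) + 13)² = (-107 - 40*√2)²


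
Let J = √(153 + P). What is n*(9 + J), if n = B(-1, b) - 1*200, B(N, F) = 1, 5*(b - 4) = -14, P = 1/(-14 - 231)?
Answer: -1791 - 398*√46855/35 ≈ -4252.5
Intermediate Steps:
P = -1/245 (P = 1/(-245) = -1/245 ≈ -0.0040816)
b = 6/5 (b = 4 + (⅕)*(-14) = 4 - 14/5 = 6/5 ≈ 1.2000)
J = 2*√46855/35 (J = √(153 - 1/245) = √(37484/245) = 2*√46855/35 ≈ 12.369)
n = -199 (n = 1 - 1*200 = 1 - 200 = -199)
n*(9 + J) = -199*(9 + 2*√46855/35) = -1791 - 398*√46855/35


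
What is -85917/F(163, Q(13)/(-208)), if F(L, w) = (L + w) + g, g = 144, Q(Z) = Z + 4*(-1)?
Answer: -17870736/63847 ≈ -279.90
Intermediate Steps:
Q(Z) = -4 + Z (Q(Z) = Z - 4 = -4 + Z)
F(L, w) = 144 + L + w (F(L, w) = (L + w) + 144 = 144 + L + w)
-85917/F(163, Q(13)/(-208)) = -85917/(144 + 163 + (-4 + 13)/(-208)) = -85917/(144 + 163 + 9*(-1/208)) = -85917/(144 + 163 - 9/208) = -85917/63847/208 = -85917*208/63847 = -17870736/63847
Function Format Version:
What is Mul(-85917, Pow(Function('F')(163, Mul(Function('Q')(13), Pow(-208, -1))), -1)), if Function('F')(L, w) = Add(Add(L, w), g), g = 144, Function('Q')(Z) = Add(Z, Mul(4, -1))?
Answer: Rational(-17870736, 63847) ≈ -279.90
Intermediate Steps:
Function('Q')(Z) = Add(-4, Z) (Function('Q')(Z) = Add(Z, -4) = Add(-4, Z))
Function('F')(L, w) = Add(144, L, w) (Function('F')(L, w) = Add(Add(L, w), 144) = Add(144, L, w))
Mul(-85917, Pow(Function('F')(163, Mul(Function('Q')(13), Pow(-208, -1))), -1)) = Mul(-85917, Pow(Add(144, 163, Mul(Add(-4, 13), Pow(-208, -1))), -1)) = Mul(-85917, Pow(Add(144, 163, Mul(9, Rational(-1, 208))), -1)) = Mul(-85917, Pow(Add(144, 163, Rational(-9, 208)), -1)) = Mul(-85917, Pow(Rational(63847, 208), -1)) = Mul(-85917, Rational(208, 63847)) = Rational(-17870736, 63847)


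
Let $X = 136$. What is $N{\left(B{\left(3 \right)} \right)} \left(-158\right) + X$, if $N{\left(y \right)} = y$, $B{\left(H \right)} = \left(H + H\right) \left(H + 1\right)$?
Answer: $-3656$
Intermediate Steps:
$B{\left(H \right)} = 2 H \left(1 + H\right)$
$N{\left(B{\left(3 \right)} \right)} \left(-158\right) + X = 2 \cdot 3 \left(1 + 3\right) \left(-158\right) + 136 = 2 \cdot 3 \cdot 4 \left(-158\right) + 136 = 24 \left(-158\right) + 136 = -3792 + 136 = -3656$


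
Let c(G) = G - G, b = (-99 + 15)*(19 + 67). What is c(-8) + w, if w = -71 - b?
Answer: 7153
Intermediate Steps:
b = -7224 (b = -84*86 = -7224)
c(G) = 0
w = 7153 (w = -71 - 1*(-7224) = -71 + 7224 = 7153)
c(-8) + w = 0 + 7153 = 7153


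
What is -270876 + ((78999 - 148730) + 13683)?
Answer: -326924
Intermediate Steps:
-270876 + ((78999 - 148730) + 13683) = -270876 + (-69731 + 13683) = -270876 - 56048 = -326924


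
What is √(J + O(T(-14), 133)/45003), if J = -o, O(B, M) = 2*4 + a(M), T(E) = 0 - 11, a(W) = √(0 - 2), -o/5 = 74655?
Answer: √(755982662969499 + 45003*I*√2)/45003 ≈ 610.96 + 2.5718e-8*I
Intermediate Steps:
o = -373275 (o = -5*74655 = -373275)
a(W) = I*√2 (a(W) = √(-2) = I*√2)
T(E) = -11
O(B, M) = 8 + I*√2 (O(B, M) = 2*4 + I*√2 = 8 + I*√2)
J = 373275 (J = -1*(-373275) = 373275)
√(J + O(T(-14), 133)/45003) = √(373275 + (8 + I*√2)/45003) = √(373275 + (8 + I*√2)*(1/45003)) = √(373275 + (8/45003 + I*√2/45003)) = √(16798494833/45003 + I*√2/45003)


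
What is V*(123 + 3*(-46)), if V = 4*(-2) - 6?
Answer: 210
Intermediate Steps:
V = -14 (V = -8 - 6 = -14)
V*(123 + 3*(-46)) = -14*(123 + 3*(-46)) = -14*(123 - 138) = -14*(-15) = 210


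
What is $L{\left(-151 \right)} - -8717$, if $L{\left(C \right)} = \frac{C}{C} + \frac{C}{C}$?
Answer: $8719$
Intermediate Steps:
$L{\left(C \right)} = 2$ ($L{\left(C \right)} = 1 + 1 = 2$)
$L{\left(-151 \right)} - -8717 = 2 - -8717 = 2 + 8717 = 8719$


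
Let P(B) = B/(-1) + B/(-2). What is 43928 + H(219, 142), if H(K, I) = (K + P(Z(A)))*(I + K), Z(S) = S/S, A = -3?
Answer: 244891/2 ≈ 1.2245e+5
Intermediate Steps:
Z(S) = 1
P(B) = -3*B/2 (P(B) = B*(-1) + B*(-1/2) = -B - B/2 = -3*B/2)
H(K, I) = (-3/2 + K)*(I + K) (H(K, I) = (K - 3/2*1)*(I + K) = (K - 3/2)*(I + K) = (-3/2 + K)*(I + K))
43928 + H(219, 142) = 43928 + (219**2 - 3/2*142 - 3/2*219 + 142*219) = 43928 + (47961 - 213 - 657/2 + 31098) = 43928 + 157035/2 = 244891/2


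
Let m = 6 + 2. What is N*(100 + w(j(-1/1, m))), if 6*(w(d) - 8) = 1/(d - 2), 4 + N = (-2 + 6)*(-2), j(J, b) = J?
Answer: -3886/3 ≈ -1295.3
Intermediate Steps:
m = 8
N = -12 (N = -4 + (-2 + 6)*(-2) = -4 + 4*(-2) = -4 - 8 = -12)
w(d) = 8 + 1/(6*(-2 + d)) (w(d) = 8 + 1/(6*(d - 2)) = 8 + 1/(6*(-2 + d)))
N*(100 + w(j(-1/1, m))) = -12*(100 + (-95 + 48*(-1/1))/(6*(-2 - 1/1))) = -12*(100 + (-95 + 48*(-1*1))/(6*(-2 - 1*1))) = -12*(100 + (-95 + 48*(-1))/(6*(-2 - 1))) = -12*(100 + (1/6)*(-95 - 48)/(-3)) = -12*(100 + (1/6)*(-1/3)*(-143)) = -12*(100 + 143/18) = -12*1943/18 = -3886/3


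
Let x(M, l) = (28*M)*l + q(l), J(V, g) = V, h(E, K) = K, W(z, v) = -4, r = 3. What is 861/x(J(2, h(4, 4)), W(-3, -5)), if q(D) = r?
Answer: -861/221 ≈ -3.8959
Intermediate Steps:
q(D) = 3
x(M, l) = 3 + 28*M*l (x(M, l) = (28*M)*l + 3 = 28*M*l + 3 = 3 + 28*M*l)
861/x(J(2, h(4, 4)), W(-3, -5)) = 861/(3 + 28*2*(-4)) = 861/(3 - 224) = 861/(-221) = 861*(-1/221) = -861/221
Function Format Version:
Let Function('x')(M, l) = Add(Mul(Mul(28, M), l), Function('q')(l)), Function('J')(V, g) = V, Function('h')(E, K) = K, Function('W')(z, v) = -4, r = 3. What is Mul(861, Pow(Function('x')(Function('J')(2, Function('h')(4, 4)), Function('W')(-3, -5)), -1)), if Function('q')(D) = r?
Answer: Rational(-861, 221) ≈ -3.8959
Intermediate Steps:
Function('q')(D) = 3
Function('x')(M, l) = Add(3, Mul(28, M, l)) (Function('x')(M, l) = Add(Mul(Mul(28, M), l), 3) = Add(Mul(28, M, l), 3) = Add(3, Mul(28, M, l)))
Mul(861, Pow(Function('x')(Function('J')(2, Function('h')(4, 4)), Function('W')(-3, -5)), -1)) = Mul(861, Pow(Add(3, Mul(28, 2, -4)), -1)) = Mul(861, Pow(Add(3, -224), -1)) = Mul(861, Pow(-221, -1)) = Mul(861, Rational(-1, 221)) = Rational(-861, 221)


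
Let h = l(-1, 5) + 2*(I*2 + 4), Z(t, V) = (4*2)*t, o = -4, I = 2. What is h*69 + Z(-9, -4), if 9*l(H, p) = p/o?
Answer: 12269/12 ≈ 1022.4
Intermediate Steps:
Z(t, V) = 8*t
l(H, p) = -p/36 (l(H, p) = (p/(-4))/9 = (p*(-¼))/9 = (-p/4)/9 = -p/36)
h = 571/36 (h = -1/36*5 + 2*(2*2 + 4) = -5/36 + 2*(4 + 4) = -5/36 + 2*8 = -5/36 + 16 = 571/36 ≈ 15.861)
h*69 + Z(-9, -4) = (571/36)*69 + 8*(-9) = 13133/12 - 72 = 12269/12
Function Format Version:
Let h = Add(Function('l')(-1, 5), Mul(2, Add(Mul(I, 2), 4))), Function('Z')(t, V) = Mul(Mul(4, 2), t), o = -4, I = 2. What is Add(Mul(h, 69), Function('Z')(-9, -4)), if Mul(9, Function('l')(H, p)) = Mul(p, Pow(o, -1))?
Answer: Rational(12269, 12) ≈ 1022.4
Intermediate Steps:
Function('Z')(t, V) = Mul(8, t)
Function('l')(H, p) = Mul(Rational(-1, 36), p) (Function('l')(H, p) = Mul(Rational(1, 9), Mul(p, Pow(-4, -1))) = Mul(Rational(1, 9), Mul(p, Rational(-1, 4))) = Mul(Rational(1, 9), Mul(Rational(-1, 4), p)) = Mul(Rational(-1, 36), p))
h = Rational(571, 36) (h = Add(Mul(Rational(-1, 36), 5), Mul(2, Add(Mul(2, 2), 4))) = Add(Rational(-5, 36), Mul(2, Add(4, 4))) = Add(Rational(-5, 36), Mul(2, 8)) = Add(Rational(-5, 36), 16) = Rational(571, 36) ≈ 15.861)
Add(Mul(h, 69), Function('Z')(-9, -4)) = Add(Mul(Rational(571, 36), 69), Mul(8, -9)) = Add(Rational(13133, 12), -72) = Rational(12269, 12)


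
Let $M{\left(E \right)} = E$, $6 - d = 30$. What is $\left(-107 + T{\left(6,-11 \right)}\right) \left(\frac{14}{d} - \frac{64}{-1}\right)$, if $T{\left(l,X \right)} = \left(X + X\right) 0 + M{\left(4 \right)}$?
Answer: $- \frac{78383}{12} \approx -6531.9$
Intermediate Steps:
$d = -24$ ($d = 6 - 30 = -24$)
$T{\left(l,X \right)} = 4$ ($T{\left(l,X \right)} = \left(X + X\right) 0 + 4 = 2 X 0 + 4 = 0 + 4 = 4$)
$\left(-107 + T{\left(6,-11 \right)}\right) \left(\frac{14}{d} - \frac{64}{-1}\right) = \left(-107 + 4\right) \left(\frac{14}{-24} - \frac{64}{-1}\right) = - 103 \left(14 \left(- \frac{1}{24}\right) - -64\right) = - 103 \left(- \frac{7}{12} + 64\right) = \left(-103\right) \frac{761}{12} = - \frac{78383}{12}$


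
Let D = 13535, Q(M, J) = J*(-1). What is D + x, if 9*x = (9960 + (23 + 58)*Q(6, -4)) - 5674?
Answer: 126425/9 ≈ 14047.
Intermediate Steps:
Q(M, J) = -J
x = 4610/9 (x = ((9960 + (23 + 58)*(-1*(-4))) - 5674)/9 = ((9960 + 81*4) - 5674)/9 = ((9960 + 324) - 5674)/9 = (10284 - 5674)/9 = (⅑)*4610 = 4610/9 ≈ 512.22)
D + x = 13535 + 4610/9 = 126425/9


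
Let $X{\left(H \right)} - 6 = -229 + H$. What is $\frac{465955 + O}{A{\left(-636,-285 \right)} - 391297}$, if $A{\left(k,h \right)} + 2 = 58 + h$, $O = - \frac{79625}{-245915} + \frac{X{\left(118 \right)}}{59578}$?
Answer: $- \frac{1365353828184605}{1147259184865124} \approx -1.1901$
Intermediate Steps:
$X{\left(H \right)} = -223 + H$ ($X{\left(H \right)} = 6 + \left(-229 + H\right) = -223 + H$)
$O = \frac{943615435}{2930224774}$ ($O = - \frac{79625}{-245915} + \frac{-223 + 118}{59578} = \left(-79625\right) \left(- \frac{1}{245915}\right) - \frac{105}{59578} = \frac{15925}{49183} - \frac{105}{59578} = \frac{943615435}{2930224774} \approx 0.32203$)
$A{\left(k,h \right)} = 56 + h$ ($A{\left(k,h \right)} = -2 + \left(58 + h\right) = 56 + h$)
$\frac{465955 + O}{A{\left(-636,-285 \right)} - 391297} = \frac{465955 + \frac{943615435}{2930224774}}{\left(56 - 285\right) - 391297} = \frac{1365353828184605}{2930224774 \left(-229 - 391297\right)} = \frac{1365353828184605}{2930224774 \left(-391526\right)} = \frac{1365353828184605}{2930224774} \left(- \frac{1}{391526}\right) = - \frac{1365353828184605}{1147259184865124}$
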